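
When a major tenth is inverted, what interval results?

First reduce the compound major tenth to its simple form, a major third.
The rule of nine gives the new number: 9 − 3 = 6, so a third becomes a sixth.
Quality inverts too: major becomes minor. That makes the inversion a minor sixth.

m6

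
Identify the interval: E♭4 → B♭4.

E to B spans five letter names (E-F-G-A-B) — that makes it a fifth of some quality.
Counting semitones, Eb4→Bb4 is 7, which is the perfect fifth.

P5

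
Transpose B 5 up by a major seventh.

A sharp 6

Counting seven letter names up from B lands on A.
A major seventh spans 11 semitones, so from B5 the target pitch is A#6.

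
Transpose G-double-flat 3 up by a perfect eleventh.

Four letters up from G (plus an octave) reaches C.
A perfect eleventh spans 17 semitones, so from Gbb3 the target pitch is Cbb5.

C-double-flat 5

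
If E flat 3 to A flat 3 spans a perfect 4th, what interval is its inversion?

perfect 5th

Inverted interval numbers add to nine, so a fourth pairs with a fifth (4 + 5 = 9).
And perfect stays perfect under inversion, so we get a perfect fifth.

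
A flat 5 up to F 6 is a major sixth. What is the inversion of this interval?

m3

The rule of nine gives the new number: 9 − 6 = 3, so a sixth becomes a third.
The quality also flips — major becomes minor — giving a minor third.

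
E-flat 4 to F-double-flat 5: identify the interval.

diminished ninth

E to F spans two letter names (E-F), plus an octave — that makes it a ninth of some quality.
A major ninth would be 14 semitones; Eb4 to Fbb5 is 12, two semitones narrower, so the interval is diminished.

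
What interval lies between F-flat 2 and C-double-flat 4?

F to C spans five letter names (F-G-A-B-C), plus an octave: a twelfth.
The perfect twelfth is 19 semitones; here we have 18, one semitone narrower: diminished.
(Equivalently, a compound diminished fifth: a diminished fifth plus an octave.)

diminished 12th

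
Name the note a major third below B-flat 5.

G-flat 5

The third takes the letter from B down to G.
A major third is 4 semitones; 4 semitones down from Bb5 gives Gb5.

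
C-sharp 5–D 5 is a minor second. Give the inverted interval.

The rule of nine gives the new number: 9 − 2 = 7, so a second becomes a seventh.
And minor becomes major under inversion, so we get a major seventh.

M7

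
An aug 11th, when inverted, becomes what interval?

First reduce the compound augmented eleventh to its simple form, an augmented fourth.
Interval numbers invert to sum to nine: 4 + 5 = 9, so a fourth inverts to a fifth.
Quality inverts too: augmented becomes diminished. That makes the inversion a diminished fifth.

diminished 5th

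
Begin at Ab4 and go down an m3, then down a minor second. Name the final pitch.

Ab4 down a minor third → F4 (3 semitones).
F4 down a minor second → E4 (1 semitone).

E4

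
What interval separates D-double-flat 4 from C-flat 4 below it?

Descending from Dbb4 to Cb4 is the same interval as ascending Cb4 to Dbb4.
C to D spans two letter names (C-D): a second.
A major second would be 2 semitones, but Cb4 to Dbb4 is 1 — one semitone narrower, making it a minor second.

minor second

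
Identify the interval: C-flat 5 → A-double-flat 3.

M10

Descending from Cb5 to Abb3 is the same interval as ascending Abb3 to Cb5.
A to C spans three letter names (A-B-C), plus an octave: a tenth.
Abb3 to Cb5 is 16 semitones, matching the major tenth exactly, so the quality is major.
(Equivalently, a compound major third: a major third plus an octave.)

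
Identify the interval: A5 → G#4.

Descending from A5 to G#4 is the same interval as ascending G#4 to A5.
G to A spans two letter names (G-A), plus an octave — that makes it a ninth of some quality.
G#4 to A5 is 13 semitones, a half step short of the major ninth (14), so this is minor.
(Equivalently, a compound minor second: a minor second plus an octave.)

minor 9th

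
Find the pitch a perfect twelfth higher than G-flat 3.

D-flat 5

Five letters up from G (plus an octave) reaches D.
Moving 19 semitones up from Gb3 (the size of a perfect twelfth) reaches Db5.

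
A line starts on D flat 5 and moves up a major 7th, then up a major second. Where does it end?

Up a major seventh from Db5: C6 (11 semitones up).
A major second up from C6 is D6.

D 6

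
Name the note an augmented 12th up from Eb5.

B6

The twelfth's letter: E up five letter names plus an octave → B.
Moving 20 semitones up from Eb5 (the size of an augmented twelfth) reaches B6.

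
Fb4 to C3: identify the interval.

diminished eleventh

Descending from Fb4 to C3 is the same interval as ascending C3 to Fb4.
C to F spans four letter names (C-D-E-F), plus an octave: an eleventh.
A perfect eleventh would be 17 semitones; C3 to Fb4 is 16, one semitone narrower, so the interval is diminished.
(Equivalently, a compound diminished fourth: a diminished fourth plus an octave.)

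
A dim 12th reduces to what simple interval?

diminished fifth

Take out an octave (7 from the number): 12 − 7 = 5.
So a diminished twelfth is an octave plus a diminished fifth. The quality is unchanged.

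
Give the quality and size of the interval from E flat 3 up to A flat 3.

E to A spans four letter names (E-F-G-A) — that makes it a fourth of some quality.
Counting semitones, Eb3→Ab3 is 5, which is the perfect fourth.

P4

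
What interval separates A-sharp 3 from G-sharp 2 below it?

Descending from A#3 to G#2 is the same interval as ascending G#2 to A#3.
G to A spans two letter names (G-A), plus an octave: a ninth.
G#2 to A#3 is 14 semitones, matching the major ninth exactly, so the quality is major.
(Equivalently, a compound major second: a major second plus an octave.)

major ninth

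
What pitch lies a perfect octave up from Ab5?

The letter stays A (same as the start), shifted an octave up.
A perfect octave spans 12 semitones, so from Ab5 the target pitch is Ab6.

Ab6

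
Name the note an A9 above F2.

Counting two letter names plus an octave up from F lands on G.
Moving 15 semitones up from F2 (the size of an augmented ninth) reaches G#3.

G#3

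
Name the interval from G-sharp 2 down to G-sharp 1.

Descending from G#2 to G#1 is the same interval as ascending G#1 to G#2.
G to G is the same letter name, plus an octave: an octave.
Counting semitones, G#1→G#2 is 12, which is the perfect octave.

perfect octave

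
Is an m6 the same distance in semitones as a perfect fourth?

A minor sixth spans 8 semitones; a perfect fourth spans 5 semitones. They differ by 3.

No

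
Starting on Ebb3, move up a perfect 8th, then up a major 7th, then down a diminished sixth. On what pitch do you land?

Up a perfect octave from Ebb3: Ebb4 (12 semitones up).
A major seventh up from Ebb4 is Db5.
A diminished sixth down from Db5 is F#4.

F#4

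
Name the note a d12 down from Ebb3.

Ab1

The twelfth's letter: E down five letter names plus an octave → A.
Moving 18 semitones down from Ebb3 (the size of a diminished twelfth) reaches Ab1.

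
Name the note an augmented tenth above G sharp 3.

Counting three letter names plus an octave up from G lands on B.
An augmented tenth spans 17 semitones, so from G#3 the target pitch is B##4.

B double-sharp 4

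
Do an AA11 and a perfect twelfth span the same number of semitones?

Yes

A doubly augmented eleventh spans 19 semitones, and a perfect twelfth also spans 19 semitones — they're enharmonic.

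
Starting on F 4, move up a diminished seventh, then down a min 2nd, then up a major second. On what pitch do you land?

A diminished seventh up from F4 is Ebb5.
Ebb5 down a minor second → Db5 (1 semitone).
Up a major second from Db5: Eb5 (2 semitones up).

E flat 5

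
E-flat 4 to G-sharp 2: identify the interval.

Descending from Eb4 to G#2 is the same interval as ascending G#2 to Eb4.
G to E spans six letter names (G-A-B-C-D-E), plus an octave — that makes it a thirteenth of some quality.
A major thirteenth would be 21 semitones; G#2 to Eb4 is 19, two semitones narrower, so the interval is diminished.
(Equivalently, a compound diminished sixth: a diminished sixth plus an octave.)

d13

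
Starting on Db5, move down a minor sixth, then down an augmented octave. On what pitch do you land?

A minor sixth down from Db5 is F4.
An augmented octave down from F4 is Fb3.

Fb3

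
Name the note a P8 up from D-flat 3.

D-flat 4

For an octave the letter name doesn't change: still D, an octave up.
A perfect octave is 12 semitones; 12 semitones up from Db3 gives Db4.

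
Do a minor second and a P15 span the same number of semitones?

A minor second is 1 semitone but a perfect fifteenth is 24 semitones — different sizes.

No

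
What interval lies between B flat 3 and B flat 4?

perfect octave

B to B is the same letter name, plus an octave, so the interval is some kind of octave.
The perfect octave spans 12 semitones, and Bb3 to Bb4 is exactly 12 semitones — so this is a perfect octave.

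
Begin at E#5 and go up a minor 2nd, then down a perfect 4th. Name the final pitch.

C#5

E#5 up a minor second → F#5 (1 semitone).
Down a perfect fourth from F#5: C#5 (5 semitones down).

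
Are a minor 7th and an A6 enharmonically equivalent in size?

A minor seventh spans 10 semitones, and an augmented sixth also spans 10 semitones — they're enharmonic.

Yes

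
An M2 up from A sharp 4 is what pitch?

B sharp 4

The second takes the letter from A up to B.
A major second spans 2 semitones, so from A#4 the target pitch is B#4.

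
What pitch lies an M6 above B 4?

G-sharp 5

Counting six letter names up from B lands on G.
A major sixth is 9 semitones; 9 semitones up from B4 gives G#5.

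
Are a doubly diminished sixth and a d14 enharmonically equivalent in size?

No

A doubly diminished sixth is 6 semitones but a diminished fourteenth is 21 semitones — different sizes.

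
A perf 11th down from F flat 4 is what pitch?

The eleventh's letter: F down four letter names plus an octave → C.
A perfect eleventh spans 17 semitones, so from Fb4 the target pitch is Cb3.

C flat 3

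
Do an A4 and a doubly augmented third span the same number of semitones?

An augmented fourth = 6 semitones = a doubly augmented third; enharmonically equal.

Yes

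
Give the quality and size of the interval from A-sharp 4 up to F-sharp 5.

A to F spans six letter names (A-B-C-D-E-F) — that makes it a sixth of some quality.
At 8 semitones, A#4→F#5 falls one short of a major sixth: minor.

minor sixth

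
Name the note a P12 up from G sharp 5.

D sharp 7

Counting five letter names plus an octave up from G lands on D.
Moving 19 semitones up from G#5 (the size of a perfect twelfth) reaches D#7.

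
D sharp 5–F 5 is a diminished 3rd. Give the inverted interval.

Inverted interval numbers add to nine, so a third pairs with a sixth (3 + 6 = 9).
Quality inverts too: diminished becomes augmented. That makes the inversion an augmented sixth.

A6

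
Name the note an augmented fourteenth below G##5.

A3

Seven letters down from G (plus an octave) reaches A.
An augmented fourteenth is 24 semitones; 24 semitones down from G##5 gives A3.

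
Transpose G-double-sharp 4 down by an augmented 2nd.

F-sharp 4

Counting two letter names down from G lands on F.
An augmented second spans 3 semitones, so from G##4 the target pitch is F#4.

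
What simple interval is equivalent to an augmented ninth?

augmented 2nd

Each octave removed subtracts seven from the number: 9 − 7 = 2.
Quality carries through unchanged, so the simple form is an augmented second.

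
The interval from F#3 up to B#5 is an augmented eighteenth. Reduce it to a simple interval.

Subtracting seven from the interval number removes an octave: 18 − 14 = 4.
That makes an augmented eighteenth a compound augmented fourth — 2 octaves plus an augmented fourth.

augmented fourth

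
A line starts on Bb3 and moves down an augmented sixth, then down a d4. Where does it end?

Bb3 down an augmented sixth → Dbb3 (10 semitones).
Dbb3 down a diminished fourth → Ab2 (4 semitones).

Ab2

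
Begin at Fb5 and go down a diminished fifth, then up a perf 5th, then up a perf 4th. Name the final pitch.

A diminished fifth down from Fb5 is Bb4.
Up a perfect fifth from Bb4: F5 (7 semitones up).
F5 up a perfect fourth → Bb5 (5 semitones).

Bb5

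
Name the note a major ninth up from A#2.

B#3

Two letters up from A (plus an octave) reaches B.
A major ninth spans 14 semitones, so from A#2 the target pitch is B#3.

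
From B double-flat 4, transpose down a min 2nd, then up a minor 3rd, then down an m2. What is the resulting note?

B flat 4

A minor second down from Bbb4 is Ab4.
Ab4 up a minor third → Cb5 (3 semitones).
Cb5 down a minor second → Bb4 (1 semitone).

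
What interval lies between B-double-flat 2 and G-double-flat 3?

m6

B to G spans six letter names (B-C-D-E-F-G): a sixth.
A major sixth would be 9 semitones, but Bbb2 to Gbb3 is 8 — one semitone narrower, making it a minor sixth.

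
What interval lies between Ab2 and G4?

A to G spans seven letter names (A-B-C-D-E-F-G), plus an octave, so the interval is some kind of fourteenth.
The major fourteenth spans 23 semitones, and Ab2 to G4 is exactly 23 semitones — so this is a major fourteenth.
(Equivalently, a compound major seventh: a major seventh plus an octave.)

major fourteenth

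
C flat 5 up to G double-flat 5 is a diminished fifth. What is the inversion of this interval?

Inverted interval numbers add to nine, so a fifth pairs with a fourth (5 + 4 = 9).
The quality also flips — diminished becomes augmented — giving an augmented fourth.

A4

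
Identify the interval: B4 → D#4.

Descending from B4 to D#4 is the same interval as ascending D#4 to B4.
D to B spans six letter names (D-E-F-G-A-B) — that makes it a sixth of some quality.
D#4 to B4 is 8 semitones, a half step short of the major sixth (9), so this is minor.

minor sixth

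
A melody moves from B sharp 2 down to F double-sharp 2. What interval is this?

P4

Descending from B#2 to F##2 is the same interval as ascending F##2 to B#2.
F to B spans four letter names (F-G-A-B): a fourth.
F##2 to B#2 is 5 semitones, matching the perfect fourth exactly, so the quality is perfect.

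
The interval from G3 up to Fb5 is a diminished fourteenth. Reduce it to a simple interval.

Subtracting seven from the interval number removes an octave: 14 − 7 = 7.
That makes a diminished fourteenth a compound diminished seventh — an octave plus a diminished seventh.

diminished 7th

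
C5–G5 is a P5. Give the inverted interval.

Interval numbers invert to sum to nine: 5 + 4 = 9, so a fifth inverts to a fourth.
And perfect stays perfect under inversion, so we get a perfect fourth.

perfect fourth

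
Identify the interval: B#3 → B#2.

perfect octave

Descending from B#3 to B#2 is the same interval as ascending B#2 to B#3.
B to B is the same letter name, plus an octave, so the interval is some kind of octave.
Counting semitones, B#2→B#3 is 12, which is the perfect octave.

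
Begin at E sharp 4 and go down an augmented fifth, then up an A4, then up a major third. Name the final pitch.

F double-sharp 4

E#4 down an augmented fifth → A3 (8 semitones).
An augmented fourth up from A3 is D#4.
D#4 up a major third → F##4 (4 semitones).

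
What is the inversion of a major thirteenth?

minor 3rd

First reduce the compound major thirteenth to its simple form, a major sixth.
Interval numbers invert to sum to nine: 6 + 3 = 9, so a sixth inverts to a third.
The quality also flips — major becomes minor — giving a minor third.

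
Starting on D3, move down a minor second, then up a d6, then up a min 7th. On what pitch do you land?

A minor second down from D3 is C#3.
Up a diminished sixth from C#3: Ab3 (7 semitones up).
A minor seventh up from Ab3 is Gb4.

Gb4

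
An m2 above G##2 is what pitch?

Two letter names up from G: A.
A minor second is 1 semitone; 1 semitone up from G##2 gives A#2.

A#2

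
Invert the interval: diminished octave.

Inverted interval numbers add to nine, so an octave pairs with a unison (8 + 1 = 9).
The quality also flips — diminished becomes augmented — giving an augmented unison.

augmented 1st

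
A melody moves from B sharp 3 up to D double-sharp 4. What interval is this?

major third

B to D spans three letter names (B-C-D), so the interval is some kind of third.
B#3 to D##4 is 4 semitones, matching the major third exactly, so the quality is major.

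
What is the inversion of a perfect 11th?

perfect 5th

First reduce the compound perfect eleventh to its simple form, a perfect fourth.
Interval numbers invert to sum to nine: 4 + 5 = 9, so a fourth inverts to a fifth.
The quality also flips — perfect stays perfect — giving a perfect fifth.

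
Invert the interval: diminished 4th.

Interval numbers invert to sum to nine: 4 + 5 = 9, so a fourth inverts to a fifth.
And diminished becomes augmented under inversion, so we get an augmented fifth.

augmented fifth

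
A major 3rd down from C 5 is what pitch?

A flat 4

The third takes the letter from C down to A.
Moving 4 semitones down from C5 (the size of a major third) reaches Ab4.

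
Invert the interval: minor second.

M7

Inverted interval numbers add to nine, so a second pairs with a seventh (2 + 7 = 9).
And minor becomes major under inversion, so we get a major seventh.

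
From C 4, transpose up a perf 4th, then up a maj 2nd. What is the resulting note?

C4 up a perfect fourth → F4 (5 semitones).
Up a major second from F4: G4 (2 semitones up).

G 4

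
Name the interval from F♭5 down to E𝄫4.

major ninth

Descending from Fb5 to Ebb4 is the same interval as ascending Ebb4 to Fb5.
E to F spans two letter names (E-F), plus an octave, so the interval is some kind of ninth.
Counting semitones, Ebb4→Fb5 is 14, which is the major ninth.
(Equivalently, a compound major second: a major second plus an octave.)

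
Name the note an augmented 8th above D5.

D#6

An octave keeps the letter name D, an octave up from D.
An augmented octave spans 13 semitones, so from D5 the target pitch is D#6.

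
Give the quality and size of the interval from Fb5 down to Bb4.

Descending from Fb5 to Bb4 is the same interval as ascending Bb4 to Fb5.
B to F spans five letter names (B-C-D-E-F) — that makes it a fifth of some quality.
Bb4 to Fb5 spans 6 semitones — one semitone narrower than the perfect fifth (7) — giving a diminished fifth.

d5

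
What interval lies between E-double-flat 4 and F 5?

augmented ninth

E to F spans two letter names (E-F), plus an octave: a ninth.
A major ninth would be 14 semitones; Ebb4 to F5 is 15, one semitone wider, so the interval is augmented.
(Equivalently, a compound augmented second: an augmented second plus an octave.)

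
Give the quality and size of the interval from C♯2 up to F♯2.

C to F spans four letter names (C-D-E-F), so the interval is some kind of fourth.
Counting semitones, C#2→F#2 is 5, which is the perfect fourth.

perfect fourth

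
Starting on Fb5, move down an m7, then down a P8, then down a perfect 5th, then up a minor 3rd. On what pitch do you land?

A minor seventh down from Fb5 is Gb4.
Gb4 down a perfect octave → Gb3 (12 semitones).
A perfect fifth down from Gb3 is Cb3.
Cb3 up a minor third → Ebb3 (3 semitones).

Ebb3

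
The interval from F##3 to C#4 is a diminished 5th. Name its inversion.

Interval numbers invert to sum to nine: 5 + 4 = 9, so a fifth inverts to a fourth.
Quality inverts too: diminished becomes augmented. That makes the inversion an augmented fourth.

augmented 4th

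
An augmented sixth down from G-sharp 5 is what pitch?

B-flat 4

Counting six letter names down from G lands on B.
Moving 10 semitones down from G#5 (the size of an augmented sixth) reaches Bb4.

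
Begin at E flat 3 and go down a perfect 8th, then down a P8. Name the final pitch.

A perfect octave down from Eb3 is Eb2.
A perfect octave down from Eb2 is Eb1.

E flat 1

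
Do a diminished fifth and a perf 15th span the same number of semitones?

No

A diminished fifth spans 6 semitones; a perfect fifteenth spans 24 semitones. They differ by 18.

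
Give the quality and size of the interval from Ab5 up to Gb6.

minor seventh

A to G spans seven letter names (A-B-C-D-E-F-G): a seventh.
A major seventh would be 11 semitones, but Ab5 to Gb6 is 10 — one semitone narrower, making it a minor seventh.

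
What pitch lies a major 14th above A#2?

The fourteenth's letter: A up seven letter names plus an octave → G.
A major fourteenth is 23 semitones; 23 semitones up from A#2 gives G##4.

G##4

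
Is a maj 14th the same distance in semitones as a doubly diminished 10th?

No

A major fourteenth spans 23 semitones; a doubly diminished tenth spans 13 semitones. They differ by 10.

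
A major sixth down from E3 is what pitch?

Six letter names down from E: G.
Moving 9 semitones down from E3 (the size of a major sixth) reaches G2.

G2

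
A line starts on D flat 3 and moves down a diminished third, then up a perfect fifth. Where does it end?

Down a diminished third from Db3: B2 (2 semitones down).
B2 up a perfect fifth → F#3 (7 semitones).

F sharp 3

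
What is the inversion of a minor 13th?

First reduce the compound minor thirteenth to its simple form, a minor sixth.
Interval numbers invert to sum to nine: 6 + 3 = 9, so a sixth inverts to a third.
And minor becomes major under inversion, so we get a major third.

major third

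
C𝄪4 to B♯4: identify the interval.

C to B spans seven letter names (C-D-E-F-G-A-B): a seventh.
At 10 semitones, C##4→B#4 falls one short of a major seventh: minor.

minor seventh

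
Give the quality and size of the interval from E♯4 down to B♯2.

Descending from E#4 to B#2 is the same interval as ascending B#2 to E#4.
B to E spans four letter names (B-C-D-E), plus an octave: an eleventh.
B#2 to E#4 is 17 semitones, matching the perfect eleventh exactly, so the quality is perfect.
(Equivalently, a compound perfect fourth: a perfect fourth plus an octave.)

perfect eleventh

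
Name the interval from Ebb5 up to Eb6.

E to E is the same letter name, plus an octave, so the interval is some kind of octave.
A perfect octave would be 12 semitones; Ebb5 to Eb6 is 13, one semitone wider, so the interval is augmented.

augmented 8th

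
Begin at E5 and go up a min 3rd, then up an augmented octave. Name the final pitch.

Up a minor third from E5: G5 (3 semitones up).
G5 up an augmented octave → G#6 (13 semitones).

G#6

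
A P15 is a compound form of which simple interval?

perfect octave

Take out an octave (7 from the number): 15 − 7 = 8.
That makes a perfect fifteenth a compound perfect octave — an octave plus a perfect octave.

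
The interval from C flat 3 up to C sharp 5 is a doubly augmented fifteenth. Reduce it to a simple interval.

AA8

Take out an octave (7 from the number): 15 − 7 = 8.
So a doubly augmented fifteenth is an octave plus a doubly augmented octave. The quality is unchanged.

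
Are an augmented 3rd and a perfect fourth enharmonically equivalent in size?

An augmented third spans 5 semitones, and a perfect fourth also spans 5 semitones — they're enharmonic.

Yes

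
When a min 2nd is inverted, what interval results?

Interval numbers invert to sum to nine: 2 + 7 = 9, so a second inverts to a seventh.
And minor becomes major under inversion, so we get a major seventh.

major seventh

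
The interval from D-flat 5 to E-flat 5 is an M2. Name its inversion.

Interval numbers invert to sum to nine: 2 + 7 = 9, so a second inverts to a seventh.
The quality also flips — major becomes minor — giving a minor seventh.

m7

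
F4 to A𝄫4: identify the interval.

d3

F to A spans three letter names (F-G-A), so the interval is some kind of third.
F4 to Abb4 spans 2 semitones — two semitones narrower than the major third (4) — giving a diminished third.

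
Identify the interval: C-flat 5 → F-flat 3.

perfect 12th

Descending from Cb5 to Fb3 is the same interval as ascending Fb3 to Cb5.
F to C spans five letter names (F-G-A-B-C), plus an octave — that makes it a twelfth of some quality.
The perfect twelfth spans 19 semitones, and Fb3 to Cb5 is exactly 19 semitones — so this is a perfect twelfth.
(Equivalently, a compound perfect fifth: a perfect fifth plus an octave.)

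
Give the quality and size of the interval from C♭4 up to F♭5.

C to F spans four letter names (C-D-E-F), plus an octave — that makes it an eleventh of some quality.
Counting semitones, Cb4→Fb5 is 17, which is the perfect eleventh.
(Equivalently, a compound perfect fourth: a perfect fourth plus an octave.)

perfect 11th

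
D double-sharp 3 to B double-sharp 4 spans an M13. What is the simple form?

Take out an octave (7 from the number): 13 − 7 = 6.
Quality carries through unchanged, so the simple form is a major sixth.

major sixth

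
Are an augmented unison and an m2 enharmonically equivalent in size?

An augmented unison = 1 semitone = a minor second; enharmonically equal.

Yes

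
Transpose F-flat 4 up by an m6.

D-double-flat 5

Counting six letter names up from F lands on D.
A minor sixth spans 8 semitones, so from Fb4 the target pitch is Dbb5.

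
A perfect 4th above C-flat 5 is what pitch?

F-flat 5

Counting four letter names up from C lands on F.
A perfect fourth is 5 semitones; 5 semitones up from Cb5 gives Fb5.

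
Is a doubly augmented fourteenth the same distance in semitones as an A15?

Both span 25 semitones: a doubly augmented fourteenth and an augmented fifteenth are the same chromatic distance.

Yes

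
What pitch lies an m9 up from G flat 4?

Counting two letter names plus an octave up from G lands on A.
Moving 13 semitones up from Gb4 (the size of a minor ninth) reaches Abb5.

A double-flat 5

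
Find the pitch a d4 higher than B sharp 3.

E 4

Counting four letter names up from B lands on E.
A diminished fourth spans 4 semitones, so from B#3 the target pitch is E4.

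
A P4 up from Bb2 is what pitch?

Eb3

Counting four letter names up from B lands on E.
A perfect fourth is 5 semitones; 5 semitones up from Bb2 gives Eb3.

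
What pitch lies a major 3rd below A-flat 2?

F-flat 2

The third takes the letter from A down to F.
Moving 4 semitones down from Ab2 (the size of a major third) reaches Fb2.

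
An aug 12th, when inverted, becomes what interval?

diminished fourth

First reduce the compound augmented twelfth to its simple form, an augmented fifth.
Inverted interval numbers add to nine, so a fifth pairs with a fourth (5 + 4 = 9).
And augmented becomes diminished under inversion, so we get a diminished fourth.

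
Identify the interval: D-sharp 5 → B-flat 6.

D to B spans six letter names (D-E-F-G-A-B), plus an octave, so the interval is some kind of thirteenth.
The major thirteenth is 21 semitones; here we have 19, two semitones narrower: diminished.
(Equivalently, a compound diminished sixth: a diminished sixth plus an octave.)

d13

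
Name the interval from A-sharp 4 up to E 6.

d12

A to E spans five letter names (A-B-C-D-E), plus an octave: a twelfth.
The perfect twelfth is 19 semitones; here we have 18, one semitone narrower: diminished.
(Equivalently, a compound diminished fifth: a diminished fifth plus an octave.)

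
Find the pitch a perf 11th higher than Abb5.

Dbb7

The eleventh's letter: A up four letter names plus an octave → D.
A perfect eleventh spans 17 semitones, so from Abb5 the target pitch is Dbb7.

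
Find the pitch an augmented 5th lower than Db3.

Five letter names down from D: G.
An augmented fifth spans 8 semitones, so from Db3 the target pitch is Gbb2.

Gbb2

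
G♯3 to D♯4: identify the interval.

G to D spans five letter names (G-A-B-C-D): a fifth.
Counting semitones, G#3→D#4 is 7, which is the perfect fifth.

perfect 5th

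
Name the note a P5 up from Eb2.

Five letter names up from E: B.
Moving 7 semitones up from Eb2 (the size of a perfect fifth) reaches Bb2.

Bb2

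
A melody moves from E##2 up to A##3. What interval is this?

perfect eleventh

E to A spans four letter names (E-F-G-A), plus an octave — that makes it an eleventh of some quality.
Counting semitones, E##2→A##3 is 17, which is the perfect eleventh.
(Equivalently, a compound perfect fourth: a perfect fourth plus an octave.)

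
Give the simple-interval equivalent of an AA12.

Take out an octave (7 from the number): 12 − 7 = 5.
Quality carries through unchanged, so the simple form is a doubly augmented fifth.

AA5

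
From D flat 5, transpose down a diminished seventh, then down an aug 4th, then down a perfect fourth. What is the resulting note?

F 3

Down a diminished seventh from Db5: E4 (9 semitones down).
An augmented fourth down from E4 is Bb3.
Bb3 down a perfect fourth → F3 (5 semitones).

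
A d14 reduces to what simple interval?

d7

Take out an octave (7 from the number): 14 − 7 = 7.
That makes a diminished fourteenth a compound diminished seventh — an octave plus a diminished seventh.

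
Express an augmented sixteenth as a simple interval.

augmented second

Subtracting seven from the interval number removes an octave: 16 − 14 = 2.
So an augmented sixteenth is 2 octaves plus an augmented second. The quality is unchanged.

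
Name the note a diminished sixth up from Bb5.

Gbb6

The sixth takes the letter from B up to G.
A diminished sixth spans 7 semitones, so from Bb5 the target pitch is Gbb6.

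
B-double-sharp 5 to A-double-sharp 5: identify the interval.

Descending from B##5 to A##5 is the same interval as ascending A##5 to B##5.
A to B spans two letter names (A-B) — that makes it a second of some quality.
The major second spans 2 semitones, and A##5 to B##5 is exactly 2 semitones — so this is a major second.

major 2nd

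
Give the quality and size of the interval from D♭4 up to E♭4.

D to E spans two letter names (D-E): a second.
The major second spans 2 semitones, and Db4 to Eb4 is exactly 2 semitones — so this is a major second.

major second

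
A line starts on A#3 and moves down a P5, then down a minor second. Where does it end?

A#3 down a perfect fifth → D#3 (7 semitones).
Down a minor second from D#3: C##3 (1 semitone down).

C##3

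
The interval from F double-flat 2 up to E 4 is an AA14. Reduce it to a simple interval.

doubly augmented seventh

Each octave removed subtracts seven from the number: 14 − 7 = 7.
Quality carries through unchanged, so the simple form is a doubly augmented seventh.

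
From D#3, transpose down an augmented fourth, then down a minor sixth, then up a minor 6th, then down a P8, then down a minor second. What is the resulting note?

G#1

Down an augmented fourth from D#3: A2 (6 semitones down).
Down a minor sixth from A2: C#2 (8 semitones down).
A minor sixth up from C#2 is A2.
A perfect octave down from A2 is A1.
Down a minor second from A1: G#1 (1 semitone down).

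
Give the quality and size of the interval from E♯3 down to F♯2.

Descending from E#3 to F#2 is the same interval as ascending F#2 to E#3.
F to E spans seven letter names (F-G-A-B-C-D-E), so the interval is some kind of seventh.
Counting semitones, F#2→E#3 is 11, which is the major seventh.

major 7th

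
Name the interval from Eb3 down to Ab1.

perfect twelfth

Descending from Eb3 to Ab1 is the same interval as ascending Ab1 to Eb3.
A to E spans five letter names (A-B-C-D-E), plus an octave: a twelfth.
The perfect twelfth spans 19 semitones, and Ab1 to Eb3 is exactly 19 semitones — so this is a perfect twelfth.
(Equivalently, a compound perfect fifth: a perfect fifth plus an octave.)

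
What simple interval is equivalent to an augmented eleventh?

augmented fourth

Subtracting seven from the interval number removes an octave: 11 − 7 = 4.
So an augmented eleventh is an octave plus an augmented fourth. The quality is unchanged.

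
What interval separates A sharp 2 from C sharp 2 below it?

Descending from A#2 to C#2 is the same interval as ascending C#2 to A#2.
C to A spans six letter names (C-D-E-F-G-A), so the interval is some kind of sixth.
C#2 to A#2 is 9 semitones, matching the major sixth exactly, so the quality is major.

major sixth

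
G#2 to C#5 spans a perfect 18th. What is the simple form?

Take out 2 octaves (14 from the number): 18 − 14 = 4.
Quality carries through unchanged, so the simple form is a perfect fourth.

perfect fourth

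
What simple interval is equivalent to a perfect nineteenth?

Take out 2 octaves (14 from the number): 19 − 14 = 5.
So a perfect nineteenth is 2 octaves plus a perfect fifth. The quality is unchanged.

perfect 5th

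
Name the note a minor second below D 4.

C sharp 4

The second takes the letter from D down to C.
Moving 1 semitone down from D4 (the size of a minor second) reaches C#4.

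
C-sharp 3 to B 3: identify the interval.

C to B spans seven letter names (C-D-E-F-G-A-B), so the interval is some kind of seventh.
At 10 semitones, C#3→B3 falls one short of a major seventh: minor.

minor seventh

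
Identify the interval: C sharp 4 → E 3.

major sixth

Descending from C#4 to E3 is the same interval as ascending E3 to C#4.
E to C spans six letter names (E-F-G-A-B-C), so the interval is some kind of sixth.
The major sixth spans 9 semitones, and E3 to C#4 is exactly 9 semitones — so this is a major sixth.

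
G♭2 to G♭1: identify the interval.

Descending from Gb2 to Gb1 is the same interval as ascending Gb1 to Gb2.
G to G is the same letter name, plus an octave — that makes it an octave of some quality.
The perfect octave spans 12 semitones, and Gb1 to Gb2 is exactly 12 semitones — so this is a perfect octave.

perfect octave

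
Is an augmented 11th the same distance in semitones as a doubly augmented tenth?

Both span 18 semitones: an augmented eleventh and a doubly augmented tenth are the same chromatic distance.

Yes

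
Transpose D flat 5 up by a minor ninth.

Counting two letter names plus an octave up from D lands on E.
A minor ninth spans 13 semitones, so from Db5 the target pitch is Ebb6.

E double-flat 6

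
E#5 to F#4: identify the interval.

major seventh

Descending from E#5 to F#4 is the same interval as ascending F#4 to E#5.
F to E spans seven letter names (F-G-A-B-C-D-E): a seventh.
The major seventh spans 11 semitones, and F#4 to E#5 is exactly 11 semitones — so this is a major seventh.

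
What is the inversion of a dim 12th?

augmented 4th

First reduce the compound diminished twelfth to its simple form, a diminished fifth.
Inverted interval numbers add to nine, so a fifth pairs with a fourth (5 + 4 = 9).
And diminished becomes augmented under inversion, so we get an augmented fourth.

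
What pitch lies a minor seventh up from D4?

C5

Counting seven letter names up from D lands on C.
A minor seventh spans 10 semitones, so from D4 the target pitch is C5.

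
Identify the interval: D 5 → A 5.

D to A spans five letter names (D-E-F-G-A): a fifth.
Counting semitones, D5→A5 is 7, which is the perfect fifth.

perfect fifth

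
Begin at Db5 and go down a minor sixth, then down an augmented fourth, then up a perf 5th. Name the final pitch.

Down a minor sixth from Db5: F4 (8 semitones down).
F4 down an augmented fourth → Cb4 (6 semitones).
A perfect fifth up from Cb4 is Gb4.

Gb4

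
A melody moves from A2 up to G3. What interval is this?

minor seventh

A to G spans seven letter names (A-B-C-D-E-F-G), so the interval is some kind of seventh.
At 10 semitones, A2→G3 falls one short of a major seventh: minor.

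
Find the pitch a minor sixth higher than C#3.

A3

The sixth takes the letter from C up to A.
A minor sixth is 8 semitones; 8 semitones up from C#3 gives A3.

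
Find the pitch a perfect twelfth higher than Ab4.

The twelfth's letter: A up five letter names plus an octave → E.
A perfect twelfth spans 19 semitones, so from Ab4 the target pitch is Eb6.

Eb6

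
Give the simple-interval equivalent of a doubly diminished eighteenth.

Each octave removed subtracts seven from the number: 18 − 14 = 4.
Quality carries through unchanged, so the simple form is a doubly diminished fourth.

dd4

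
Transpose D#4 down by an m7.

E#3

Counting seven letter names down from D lands on E.
Moving 10 semitones down from D#4 (the size of a minor seventh) reaches E#3.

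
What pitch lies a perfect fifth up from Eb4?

Counting five letter names up from E lands on B.
Moving 7 semitones up from Eb4 (the size of a perfect fifth) reaches Bb4.

Bb4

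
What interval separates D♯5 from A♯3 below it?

perfect eleventh

Descending from D#5 to A#3 is the same interval as ascending A#3 to D#5.
A to D spans four letter names (A-B-C-D), plus an octave: an eleventh.
The perfect eleventh spans 17 semitones, and A#3 to D#5 is exactly 17 semitones — so this is a perfect eleventh.
(Equivalently, a compound perfect fourth: a perfect fourth plus an octave.)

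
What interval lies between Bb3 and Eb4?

B to E spans four letter names (B-C-D-E): a fourth.
Counting semitones, Bb3→Eb4 is 5, which is the perfect fourth.

perfect fourth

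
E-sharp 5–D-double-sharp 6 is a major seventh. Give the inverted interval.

Interval numbers invert to sum to nine: 7 + 2 = 9, so a seventh inverts to a second.
Quality inverts too: major becomes minor. That makes the inversion a minor second.

minor second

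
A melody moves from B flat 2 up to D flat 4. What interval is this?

B to D spans three letter names (B-C-D), plus an octave: a tenth.
At 15 semitones, Bb2→Db4 falls one short of a major tenth: minor.
(Equivalently, a compound minor third: a minor third plus an octave.)

minor tenth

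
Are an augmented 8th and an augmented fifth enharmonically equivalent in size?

An augmented octave is 13 semitones but an augmented fifth is 8 semitones — different sizes.

No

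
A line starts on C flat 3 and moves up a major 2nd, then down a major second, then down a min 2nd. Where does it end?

Cb3 up a major second → Db3 (2 semitones).
Db3 down a major second → Cb3 (2 semitones).
A minor second down from Cb3 is Bb2.

B flat 2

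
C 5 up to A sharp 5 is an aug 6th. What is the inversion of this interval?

The rule of nine gives the new number: 9 − 6 = 3, so a sixth becomes a third.
And augmented becomes diminished under inversion, so we get a diminished third.

diminished 3rd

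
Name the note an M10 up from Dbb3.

Fb4

The tenth's letter: D up three letter names plus an octave → F.
A major tenth spans 16 semitones, so from Dbb3 the target pitch is Fb4.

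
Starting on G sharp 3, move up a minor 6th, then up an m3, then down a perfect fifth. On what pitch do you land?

G#3 up a minor sixth → E4 (8 semitones).
E4 up a minor third → G4 (3 semitones).
G4 down a perfect fifth → C4 (7 semitones).

C 4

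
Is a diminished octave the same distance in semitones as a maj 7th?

A diminished octave = 11 semitones = a major seventh; enharmonically equal.

Yes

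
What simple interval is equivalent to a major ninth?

major 2nd

Subtracting seven from the interval number removes an octave: 9 − 7 = 2.
Quality carries through unchanged, so the simple form is a major second.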